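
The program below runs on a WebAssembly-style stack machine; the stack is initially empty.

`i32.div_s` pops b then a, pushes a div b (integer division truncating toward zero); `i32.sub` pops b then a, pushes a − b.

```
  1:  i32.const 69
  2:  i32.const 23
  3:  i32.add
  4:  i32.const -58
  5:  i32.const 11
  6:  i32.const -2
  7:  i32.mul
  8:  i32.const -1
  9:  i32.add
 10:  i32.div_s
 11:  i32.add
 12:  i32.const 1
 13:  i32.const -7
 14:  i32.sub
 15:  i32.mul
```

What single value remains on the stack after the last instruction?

i32.const 69  → [69]
i32.const 23  → [69, 23]
i32.add       → [92]
i32.const -58 → [92, -58]
i32.const 11  → [92, -58, 11]
i32.const -2  → [92, -58, 11, -2]
i32.mul       → [92, -58, -22]
i32.const -1  → [92, -58, -22, -1]
i32.add       → [92, -58, -23]
i32.div_s     → [92, 2]
i32.add       → [94]
i32.const 1   → [94, 1]
i32.const -7  → [94, 1, -7]
i32.sub       → [94, 8]
i32.mul       → [752]

752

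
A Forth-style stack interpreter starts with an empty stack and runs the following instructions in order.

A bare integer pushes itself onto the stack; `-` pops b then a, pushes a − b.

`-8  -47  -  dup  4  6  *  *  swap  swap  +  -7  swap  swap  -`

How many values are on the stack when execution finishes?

-8   → -8
-47  → -8 -47
-    → 39
dup  → 39 39
4    → 39 39 4
6    → 39 39 4 6
*    → 39 39 24
*    → 39 936
swap → 936 39
swap → 39 936
+    → 975
-7   → 975 -7
swap → -7 975
swap → 975 -7
-    → 982

1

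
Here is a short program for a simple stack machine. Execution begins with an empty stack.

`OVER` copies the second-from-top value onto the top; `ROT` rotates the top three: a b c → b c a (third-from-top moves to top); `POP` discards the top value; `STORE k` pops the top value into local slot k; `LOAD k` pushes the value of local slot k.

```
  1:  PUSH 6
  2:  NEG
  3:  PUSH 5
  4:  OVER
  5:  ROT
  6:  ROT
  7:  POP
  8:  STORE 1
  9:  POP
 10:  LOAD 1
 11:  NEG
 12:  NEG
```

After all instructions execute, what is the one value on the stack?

PUSH 6  : [6]
NEG     : [-6]
PUSH 5  : [-6, 5]
OVER    : [-6, 5, -6]
ROT     : [5, -6, -6]
ROT     : [-6, -6, 5]
POP     : [-6, -6]
STORE 1 : [-6]
POP     : []
LOAD 1  : [-6]
NEG     : [6]
NEG     : [-6]

-6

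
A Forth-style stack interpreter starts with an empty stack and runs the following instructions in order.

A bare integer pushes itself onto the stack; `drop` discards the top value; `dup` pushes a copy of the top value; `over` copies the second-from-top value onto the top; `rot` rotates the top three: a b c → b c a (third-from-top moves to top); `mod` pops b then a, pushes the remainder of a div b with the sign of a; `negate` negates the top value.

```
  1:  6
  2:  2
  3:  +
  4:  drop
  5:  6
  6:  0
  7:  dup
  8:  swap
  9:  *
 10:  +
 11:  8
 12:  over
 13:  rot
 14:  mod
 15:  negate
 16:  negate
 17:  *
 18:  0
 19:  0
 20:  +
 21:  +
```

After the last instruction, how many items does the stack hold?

6      -> 6
2      -> 6 2
+      -> 8
drop   -> (empty)
6      -> 6
0      -> 6 0
dup    -> 6 0 0
swap   -> 6 0 0
*      -> 6 0
+      -> 6
8      -> 6 8
over   -> 6 8 6
rot    -> 8 6 6
mod    -> 8 0
negate -> 8 0
negate -> 8 0
*      -> 0
0      -> 0 0
0      -> 0 0 0
+      -> 0 0
+      -> 0

1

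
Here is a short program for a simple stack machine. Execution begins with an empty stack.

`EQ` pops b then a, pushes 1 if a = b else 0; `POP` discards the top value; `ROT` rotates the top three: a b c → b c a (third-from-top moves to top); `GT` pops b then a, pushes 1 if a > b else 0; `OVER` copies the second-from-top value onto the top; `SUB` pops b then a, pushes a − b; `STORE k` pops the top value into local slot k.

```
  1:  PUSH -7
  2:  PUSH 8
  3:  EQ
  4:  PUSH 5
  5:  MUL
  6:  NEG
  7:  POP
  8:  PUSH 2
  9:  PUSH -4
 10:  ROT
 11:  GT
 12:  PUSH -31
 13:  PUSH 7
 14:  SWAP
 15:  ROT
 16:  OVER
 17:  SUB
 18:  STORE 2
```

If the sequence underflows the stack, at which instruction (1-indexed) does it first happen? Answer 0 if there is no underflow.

10

PUSH -7  [-7]
PUSH 8   [-7, 8]
EQ       [0]
PUSH 5   [0, 5]
MUL      [0]
NEG      [0]
POP      []
PUSH 2   [2]
PUSH -4  [2, -4]
ROT  — needs 3 operands, stack has 2 → underflow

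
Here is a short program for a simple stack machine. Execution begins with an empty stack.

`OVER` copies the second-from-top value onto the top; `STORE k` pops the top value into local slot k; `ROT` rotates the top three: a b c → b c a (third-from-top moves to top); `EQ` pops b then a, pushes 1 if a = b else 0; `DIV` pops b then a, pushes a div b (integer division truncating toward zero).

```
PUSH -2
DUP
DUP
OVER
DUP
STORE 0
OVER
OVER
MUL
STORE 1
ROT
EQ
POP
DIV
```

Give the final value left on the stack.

1

PUSH -2 : [-2]
DUP     : [-2, -2]
DUP     : [-2, -2, -2]
OVER    : [-2, -2, -2, -2]
DUP     : [-2, -2, -2, -2, -2]
STORE 0 : [-2, -2, -2, -2]
OVER    : [-2, -2, -2, -2, -2]
OVER    : [-2, -2, -2, -2, -2, -2]
MUL     : [-2, -2, -2, -2, 4]
STORE 1 : [-2, -2, -2, -2]
ROT     : [-2, -2, -2, -2]
EQ      : [-2, -2, 1]
POP     : [-2, -2]
DIV     : [1]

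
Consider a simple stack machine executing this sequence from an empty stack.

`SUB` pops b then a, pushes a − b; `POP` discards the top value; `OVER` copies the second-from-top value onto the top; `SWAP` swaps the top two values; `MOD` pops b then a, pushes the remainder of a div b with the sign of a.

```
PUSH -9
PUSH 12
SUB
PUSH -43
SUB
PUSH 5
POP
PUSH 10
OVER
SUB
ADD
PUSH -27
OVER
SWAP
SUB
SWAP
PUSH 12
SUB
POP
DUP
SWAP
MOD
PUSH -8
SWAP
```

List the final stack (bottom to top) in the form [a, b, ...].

[-8, 0]

PUSH -9  : -9
PUSH 12  : -9 12
SUB      : -21
PUSH -43 : -21 -43
SUB      : 22
PUSH 5   : 22 5
POP      : 22
PUSH 10  : 22 10
OVER     : 22 10 22
SUB      : 22 -12
ADD      : 10
PUSH -27 : 10 -27
OVER     : 10 -27 10
SWAP     : 10 10 -27
SUB      : 10 37
SWAP     : 37 10
PUSH 12  : 37 10 12
SUB      : 37 -2
POP      : 37
DUP      : 37 37
SWAP     : 37 37
MOD      : 0
PUSH -8  : 0 -8
SWAP     : -8 0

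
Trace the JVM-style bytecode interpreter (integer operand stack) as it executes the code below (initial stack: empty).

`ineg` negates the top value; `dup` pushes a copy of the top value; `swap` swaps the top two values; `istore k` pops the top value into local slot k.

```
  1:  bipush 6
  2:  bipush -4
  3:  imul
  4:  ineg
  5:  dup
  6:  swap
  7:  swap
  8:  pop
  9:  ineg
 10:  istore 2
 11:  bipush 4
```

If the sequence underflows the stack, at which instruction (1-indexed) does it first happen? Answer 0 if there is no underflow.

bipush 6  -> 6
bipush -4 -> 6 -4
imul      -> -24
ineg      -> 24
dup       -> 24 24
swap      -> 24 24
swap      -> 24 24
pop       -> 24
ineg      -> -24
istore 2  -> (empty)
bipush 4  -> 4

0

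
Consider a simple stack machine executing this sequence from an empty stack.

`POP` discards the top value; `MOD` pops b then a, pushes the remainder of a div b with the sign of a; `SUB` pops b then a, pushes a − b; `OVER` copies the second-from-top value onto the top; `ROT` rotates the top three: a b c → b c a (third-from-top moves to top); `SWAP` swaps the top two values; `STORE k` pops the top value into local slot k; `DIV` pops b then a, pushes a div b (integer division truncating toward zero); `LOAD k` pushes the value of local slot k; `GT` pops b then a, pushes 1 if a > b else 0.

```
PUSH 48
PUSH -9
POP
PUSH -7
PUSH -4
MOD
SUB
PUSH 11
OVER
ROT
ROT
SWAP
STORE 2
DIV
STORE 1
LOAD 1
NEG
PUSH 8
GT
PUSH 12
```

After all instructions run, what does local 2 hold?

PUSH 48  [48]
PUSH -9  [48, -9]
POP      [48]
PUSH -7  [48, -7]
PUSH -4  [48, -7, -4]
MOD      [48, -3]
SUB      [51]
PUSH 11  [51, 11]
OVER     [51, 11, 51]
ROT      [11, 51, 51]
ROT      [51, 51, 11]
SWAP     [51, 11, 51]
STORE 2  [51, 11]
DIV      [4]
STORE 1  []
LOAD 1   [4]
NEG      [-4]
PUSH 8   [-4, 8]
GT       [0]
PUSH 12  [0, 12]

51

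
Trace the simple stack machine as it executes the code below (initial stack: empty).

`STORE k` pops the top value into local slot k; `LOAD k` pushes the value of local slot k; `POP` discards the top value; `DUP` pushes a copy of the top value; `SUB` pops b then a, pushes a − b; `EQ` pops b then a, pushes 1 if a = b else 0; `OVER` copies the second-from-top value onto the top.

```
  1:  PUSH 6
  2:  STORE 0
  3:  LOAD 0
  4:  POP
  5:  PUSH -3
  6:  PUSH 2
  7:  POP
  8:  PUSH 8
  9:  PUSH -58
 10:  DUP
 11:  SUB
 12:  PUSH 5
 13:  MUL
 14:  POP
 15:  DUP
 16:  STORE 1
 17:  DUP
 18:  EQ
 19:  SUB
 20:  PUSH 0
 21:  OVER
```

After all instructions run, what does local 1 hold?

PUSH 6   → 6
STORE 0  → (empty)
LOAD 0   → 6
POP      → (empty)
PUSH -3  → -3
PUSH 2   → -3 2
POP      → -3
PUSH 8   → -3 8
PUSH -58 → -3 8 -58
DUP      → -3 8 -58 -58
SUB      → -3 8 0
PUSH 5   → -3 8 0 5
MUL      → -3 8 0
POP      → -3 8
DUP      → -3 8 8
STORE 1  → -3 8
DUP      → -3 8 8
EQ       → -3 1
SUB      → -4
PUSH 0   → -4 0
OVER     → -4 0 -4

8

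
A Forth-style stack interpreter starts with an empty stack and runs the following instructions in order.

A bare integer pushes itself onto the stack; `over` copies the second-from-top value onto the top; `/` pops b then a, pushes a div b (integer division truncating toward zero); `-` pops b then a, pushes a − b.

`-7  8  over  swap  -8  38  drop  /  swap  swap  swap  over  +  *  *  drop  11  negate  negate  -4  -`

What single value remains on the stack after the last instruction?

15

-7     : [-7]
8      : [-7, 8]
over   : [-7, 8, -7]
swap   : [-7, -7, 8]
-8     : [-7, -7, 8, -8]
38     : [-7, -7, 8, -8, 38]
drop   : [-7, -7, 8, -8]
/      : [-7, -7, -1]
swap   : [-7, -1, -7]
swap   : [-7, -7, -1]
swap   : [-7, -1, -7]
over   : [-7, -1, -7, -1]
+      : [-7, -1, -8]
*      : [-7, 8]
*      : [-56]
drop   : []
11     : [11]
negate : [-11]
negate : [11]
-4     : [11, -4]
-      : [15]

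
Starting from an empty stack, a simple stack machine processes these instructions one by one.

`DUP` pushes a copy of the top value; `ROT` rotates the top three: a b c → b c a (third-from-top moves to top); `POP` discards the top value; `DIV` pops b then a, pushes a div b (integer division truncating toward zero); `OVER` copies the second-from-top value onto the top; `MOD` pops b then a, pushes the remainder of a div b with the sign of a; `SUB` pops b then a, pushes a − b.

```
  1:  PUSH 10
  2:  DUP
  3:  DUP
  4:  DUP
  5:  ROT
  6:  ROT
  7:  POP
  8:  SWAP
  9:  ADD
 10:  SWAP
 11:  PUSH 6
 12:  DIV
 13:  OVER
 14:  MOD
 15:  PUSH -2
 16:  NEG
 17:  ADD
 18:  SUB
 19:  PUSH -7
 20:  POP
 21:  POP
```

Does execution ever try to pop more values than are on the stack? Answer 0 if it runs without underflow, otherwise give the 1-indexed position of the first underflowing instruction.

PUSH 10 : 10
DUP     : 10 10
DUP     : 10 10 10
DUP     : 10 10 10 10
ROT     : 10 10 10 10
ROT     : 10 10 10 10
POP     : 10 10 10
SWAP    : 10 10 10
ADD     : 10 20
SWAP    : 20 10
PUSH 6  : 20 10 6
DIV     : 20 1
OVER    : 20 1 20
MOD     : 20 1
PUSH -2 : 20 1 -2
NEG     : 20 1 2
ADD     : 20 3
SUB     : 17
PUSH -7 : 17 -7
POP     : 17
POP     : (empty)

0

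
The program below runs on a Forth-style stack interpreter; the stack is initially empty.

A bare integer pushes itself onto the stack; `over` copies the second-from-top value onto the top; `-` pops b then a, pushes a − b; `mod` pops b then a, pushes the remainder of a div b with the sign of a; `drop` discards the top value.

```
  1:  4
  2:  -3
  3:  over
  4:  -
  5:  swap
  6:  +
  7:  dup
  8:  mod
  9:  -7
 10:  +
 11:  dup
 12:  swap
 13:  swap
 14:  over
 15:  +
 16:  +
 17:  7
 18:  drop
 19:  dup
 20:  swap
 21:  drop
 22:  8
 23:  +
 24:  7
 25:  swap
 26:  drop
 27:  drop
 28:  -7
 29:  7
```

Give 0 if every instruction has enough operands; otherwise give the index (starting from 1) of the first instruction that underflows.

4    -> 4
-3   -> 4 -3
over -> 4 -3 4
-    -> 4 -7
swap -> -7 4
+    -> -3
dup  -> -3 -3
mod  -> 0
-7   -> 0 -7
+    -> -7
dup  -> -7 -7
swap -> -7 -7
swap -> -7 -7
over -> -7 -7 -7
+    -> -7 -14
+    -> -21
7    -> -21 7
drop -> -21
dup  -> -21 -21
swap -> -21 -21
drop -> -21
8    -> -21 8
+    -> -13
7    -> -13 7
swap -> 7 -13
drop -> 7
drop -> (empty)
-7   -> -7
7    -> -7 7

0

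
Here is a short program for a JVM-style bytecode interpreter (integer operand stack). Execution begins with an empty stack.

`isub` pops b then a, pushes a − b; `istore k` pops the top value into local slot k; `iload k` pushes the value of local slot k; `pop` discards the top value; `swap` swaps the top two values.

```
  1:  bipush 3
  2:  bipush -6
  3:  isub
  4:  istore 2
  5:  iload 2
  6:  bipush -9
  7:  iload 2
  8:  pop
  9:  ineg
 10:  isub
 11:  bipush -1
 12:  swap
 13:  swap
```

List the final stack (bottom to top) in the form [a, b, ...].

bipush 3  : 3
bipush -6 : 3 -6
isub      : 9
istore 2  : (empty)
iload 2   : 9
bipush -9 : 9 -9
iload 2   : 9 -9 9
pop       : 9 -9
ineg      : 9 9
isub      : 0
bipush -1 : 0 -1
swap      : -1 0
swap      : 0 -1

[0, -1]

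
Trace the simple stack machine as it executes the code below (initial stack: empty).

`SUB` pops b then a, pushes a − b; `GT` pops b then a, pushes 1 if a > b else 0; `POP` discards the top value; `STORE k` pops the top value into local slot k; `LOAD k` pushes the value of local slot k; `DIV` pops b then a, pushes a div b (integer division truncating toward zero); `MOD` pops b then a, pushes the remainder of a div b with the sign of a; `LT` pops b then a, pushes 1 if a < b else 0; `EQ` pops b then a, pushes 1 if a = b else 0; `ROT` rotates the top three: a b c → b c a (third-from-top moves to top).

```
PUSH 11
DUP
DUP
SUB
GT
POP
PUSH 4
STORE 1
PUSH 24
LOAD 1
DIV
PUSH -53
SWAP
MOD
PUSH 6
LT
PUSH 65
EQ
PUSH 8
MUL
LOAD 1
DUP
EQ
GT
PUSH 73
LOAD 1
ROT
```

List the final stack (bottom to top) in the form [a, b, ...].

[73, 4, 0]

PUSH 11  -> 11
DUP      -> 11 11
DUP      -> 11 11 11
SUB      -> 11 0
GT       -> 1
POP      -> (empty)
PUSH 4   -> 4
STORE 1  -> (empty)
PUSH 24  -> 24
LOAD 1   -> 24 4
DIV      -> 6
PUSH -53 -> 6 -53
SWAP     -> -53 6
MOD      -> -5
PUSH 6   -> -5 6
LT       -> 1
PUSH 65  -> 1 65
EQ       -> 0
PUSH 8   -> 0 8
MUL      -> 0
LOAD 1   -> 0 4
DUP      -> 0 4 4
EQ       -> 0 1
GT       -> 0
PUSH 73  -> 0 73
LOAD 1   -> 0 73 4
ROT      -> 73 4 0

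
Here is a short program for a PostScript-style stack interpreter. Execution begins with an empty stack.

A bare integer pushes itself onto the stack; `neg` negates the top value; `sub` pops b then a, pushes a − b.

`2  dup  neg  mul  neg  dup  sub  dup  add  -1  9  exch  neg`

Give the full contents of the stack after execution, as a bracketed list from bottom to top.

[0, 9, 1]

2    -> [2]
dup  -> [2, 2]
neg  -> [2, -2]
mul  -> [-4]
neg  -> [4]
dup  -> [4, 4]
sub  -> [0]
dup  -> [0, 0]
add  -> [0]
-1   -> [0, -1]
9    -> [0, -1, 9]
exch -> [0, 9, -1]
neg  -> [0, 9, 1]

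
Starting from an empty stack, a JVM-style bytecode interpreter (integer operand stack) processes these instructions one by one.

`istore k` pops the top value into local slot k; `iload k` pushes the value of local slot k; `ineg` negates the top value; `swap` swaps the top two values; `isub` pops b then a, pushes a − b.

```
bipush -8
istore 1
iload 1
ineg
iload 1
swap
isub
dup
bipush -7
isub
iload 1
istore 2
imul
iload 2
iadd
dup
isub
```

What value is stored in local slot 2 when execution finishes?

bipush -8 : -8
istore 1  : (empty)
iload 1   : -8
ineg      : 8
iload 1   : 8 -8
swap      : -8 8
isub      : -16
dup       : -16 -16
bipush -7 : -16 -16 -7
isub      : -16 -9
iload 1   : -16 -9 -8
istore 2  : -16 -9
imul      : 144
iload 2   : 144 -8
iadd      : 136
dup       : 136 136
isub      : 0

-8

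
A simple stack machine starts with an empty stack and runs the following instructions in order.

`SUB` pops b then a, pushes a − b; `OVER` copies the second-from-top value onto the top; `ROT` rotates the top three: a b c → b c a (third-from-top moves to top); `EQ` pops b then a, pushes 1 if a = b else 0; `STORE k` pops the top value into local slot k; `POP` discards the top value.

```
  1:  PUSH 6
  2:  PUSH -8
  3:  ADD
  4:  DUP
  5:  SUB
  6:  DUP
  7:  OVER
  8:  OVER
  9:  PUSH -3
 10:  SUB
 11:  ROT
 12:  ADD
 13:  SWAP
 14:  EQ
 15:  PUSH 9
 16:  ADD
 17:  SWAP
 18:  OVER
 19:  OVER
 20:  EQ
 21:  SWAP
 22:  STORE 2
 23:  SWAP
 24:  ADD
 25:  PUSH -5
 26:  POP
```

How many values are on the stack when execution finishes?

1

PUSH 6  -> [6]
PUSH -8 -> [6, -8]
ADD     -> [-2]
DUP     -> [-2, -2]
SUB     -> [0]
DUP     -> [0, 0]
OVER    -> [0, 0, 0]
OVER    -> [0, 0, 0, 0]
PUSH -3 -> [0, 0, 0, 0, -3]
SUB     -> [0, 0, 0, 3]
ROT     -> [0, 0, 3, 0]
ADD     -> [0, 0, 3]
SWAP    -> [0, 3, 0]
EQ      -> [0, 0]
PUSH 9  -> [0, 0, 9]
ADD     -> [0, 9]
SWAP    -> [9, 0]
OVER    -> [9, 0, 9]
OVER    -> [9, 0, 9, 0]
EQ      -> [9, 0, 0]
SWAP    -> [9, 0, 0]
STORE 2 -> [9, 0]
SWAP    -> [0, 9]
ADD     -> [9]
PUSH -5 -> [9, -5]
POP     -> [9]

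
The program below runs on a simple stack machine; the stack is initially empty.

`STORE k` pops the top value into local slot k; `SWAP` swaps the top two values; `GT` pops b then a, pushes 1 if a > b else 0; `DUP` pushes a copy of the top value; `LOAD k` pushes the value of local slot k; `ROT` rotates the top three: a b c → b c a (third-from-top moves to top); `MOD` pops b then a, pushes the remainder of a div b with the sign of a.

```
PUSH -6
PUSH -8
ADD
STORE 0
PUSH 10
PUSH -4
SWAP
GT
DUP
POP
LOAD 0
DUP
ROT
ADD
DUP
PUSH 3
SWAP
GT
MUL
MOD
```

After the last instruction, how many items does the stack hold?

PUSH -6 : [-6]
PUSH -8 : [-6, -8]
ADD     : [-14]
STORE 0 : []
PUSH 10 : [10]
PUSH -4 : [10, -4]
SWAP    : [-4, 10]
GT      : [0]
DUP     : [0, 0]
POP     : [0]
LOAD 0  : [0, -14]
DUP     : [0, -14, -14]
ROT     : [-14, -14, 0]
ADD     : [-14, -14]
DUP     : [-14, -14, -14]
PUSH 3  : [-14, -14, -14, 3]
SWAP    : [-14, -14, 3, -14]
GT      : [-14, -14, 1]
MUL     : [-14, -14]
MOD     : [0]

1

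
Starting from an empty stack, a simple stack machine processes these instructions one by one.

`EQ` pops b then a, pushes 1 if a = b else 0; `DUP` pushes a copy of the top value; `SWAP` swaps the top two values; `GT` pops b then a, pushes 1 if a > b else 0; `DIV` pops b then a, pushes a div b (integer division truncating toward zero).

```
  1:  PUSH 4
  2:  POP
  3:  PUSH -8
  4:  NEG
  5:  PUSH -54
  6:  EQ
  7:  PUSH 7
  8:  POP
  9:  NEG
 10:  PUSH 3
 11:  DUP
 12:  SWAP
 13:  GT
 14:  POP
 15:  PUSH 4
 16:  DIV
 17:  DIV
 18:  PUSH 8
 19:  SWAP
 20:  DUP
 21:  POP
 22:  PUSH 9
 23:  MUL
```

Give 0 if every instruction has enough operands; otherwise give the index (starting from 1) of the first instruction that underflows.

PUSH 4   -> 4
POP      -> (empty)
PUSH -8  -> -8
NEG      -> 8
PUSH -54 -> 8 -54
EQ       -> 0
PUSH 7   -> 0 7
POP      -> 0
NEG      -> 0
PUSH 3   -> 0 3
DUP      -> 0 3 3
SWAP     -> 0 3 3
GT       -> 0 0
POP      -> 0
PUSH 4   -> 0 4
DIV      -> 0
DIV  — needs 2 operands, stack has 1 → underflow

17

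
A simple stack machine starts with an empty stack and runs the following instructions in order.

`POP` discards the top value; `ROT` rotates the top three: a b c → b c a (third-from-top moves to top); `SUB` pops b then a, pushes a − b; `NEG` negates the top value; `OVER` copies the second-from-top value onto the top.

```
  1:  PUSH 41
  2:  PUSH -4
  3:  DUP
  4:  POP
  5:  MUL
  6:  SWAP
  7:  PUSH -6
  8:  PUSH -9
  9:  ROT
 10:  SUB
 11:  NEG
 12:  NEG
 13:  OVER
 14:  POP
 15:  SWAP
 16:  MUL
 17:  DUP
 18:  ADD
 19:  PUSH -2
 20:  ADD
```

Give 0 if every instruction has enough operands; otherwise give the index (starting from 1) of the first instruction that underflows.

PUSH 41 : [41]
PUSH -4 : [41, -4]
DUP     : [41, -4, -4]
POP     : [41, -4]
MUL     : [-164]
SWAP  — needs 2 operands, stack has 1 → underflow

6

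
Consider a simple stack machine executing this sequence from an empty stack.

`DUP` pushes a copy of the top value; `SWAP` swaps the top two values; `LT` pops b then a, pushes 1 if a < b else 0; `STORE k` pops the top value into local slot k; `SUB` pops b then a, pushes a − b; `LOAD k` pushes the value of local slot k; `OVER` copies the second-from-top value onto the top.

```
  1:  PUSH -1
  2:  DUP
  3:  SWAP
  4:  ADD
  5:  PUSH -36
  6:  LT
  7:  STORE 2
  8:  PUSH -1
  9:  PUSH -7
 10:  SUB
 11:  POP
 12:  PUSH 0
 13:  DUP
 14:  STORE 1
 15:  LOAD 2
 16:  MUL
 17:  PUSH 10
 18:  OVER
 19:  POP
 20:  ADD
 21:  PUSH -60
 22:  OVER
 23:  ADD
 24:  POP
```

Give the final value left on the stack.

PUSH -1   [-1]
DUP       [-1, -1]
SWAP      [-1, -1]
ADD       [-2]
PUSH -36  [-2, -36]
LT        [0]
STORE 2   []
PUSH -1   [-1]
PUSH -7   [-1, -7]
SUB       [6]
POP       []
PUSH 0    [0]
DUP       [0, 0]
STORE 1   [0]
LOAD 2    [0, 0]
MUL       [0]
PUSH 10   [0, 10]
OVER      [0, 10, 0]
POP       [0, 10]
ADD       [10]
PUSH -60  [10, -60]
OVER      [10, -60, 10]
ADD       [10, -50]
POP       [10]

10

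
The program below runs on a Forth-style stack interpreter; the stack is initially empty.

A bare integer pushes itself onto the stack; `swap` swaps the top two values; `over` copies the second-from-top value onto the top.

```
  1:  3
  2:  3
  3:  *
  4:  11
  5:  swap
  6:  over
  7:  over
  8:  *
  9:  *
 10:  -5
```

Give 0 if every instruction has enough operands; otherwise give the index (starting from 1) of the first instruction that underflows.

3    → 3
3    → 3 3
*    → 9
11   → 9 11
swap → 11 9
over → 11 9 11
over → 11 9 11 9
*    → 11 9 99
*    → 11 891
-5   → 11 891 -5

0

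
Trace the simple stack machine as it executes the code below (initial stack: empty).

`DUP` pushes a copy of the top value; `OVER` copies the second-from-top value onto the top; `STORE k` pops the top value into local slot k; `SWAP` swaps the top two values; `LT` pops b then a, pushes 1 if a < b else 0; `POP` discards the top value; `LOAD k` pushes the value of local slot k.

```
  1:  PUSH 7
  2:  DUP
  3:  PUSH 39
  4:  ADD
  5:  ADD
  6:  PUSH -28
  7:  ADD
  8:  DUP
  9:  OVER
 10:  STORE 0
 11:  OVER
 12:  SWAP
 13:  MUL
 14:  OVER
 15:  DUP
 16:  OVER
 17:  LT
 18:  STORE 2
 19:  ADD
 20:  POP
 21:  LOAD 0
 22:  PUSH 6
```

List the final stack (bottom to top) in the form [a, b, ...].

[25, 25, 6]

PUSH 7   : [7]
DUP      : [7, 7]
PUSH 39  : [7, 7, 39]
ADD      : [7, 46]
ADD      : [53]
PUSH -28 : [53, -28]
ADD      : [25]
DUP      : [25, 25]
OVER     : [25, 25, 25]
STORE 0  : [25, 25]
OVER     : [25, 25, 25]
SWAP     : [25, 25, 25]
MUL      : [25, 625]
OVER     : [25, 625, 25]
DUP      : [25, 625, 25, 25]
OVER     : [25, 625, 25, 25, 25]
LT       : [25, 625, 25, 0]
STORE 2  : [25, 625, 25]
ADD      : [25, 650]
POP      : [25]
LOAD 0   : [25, 25]
PUSH 6   : [25, 25, 6]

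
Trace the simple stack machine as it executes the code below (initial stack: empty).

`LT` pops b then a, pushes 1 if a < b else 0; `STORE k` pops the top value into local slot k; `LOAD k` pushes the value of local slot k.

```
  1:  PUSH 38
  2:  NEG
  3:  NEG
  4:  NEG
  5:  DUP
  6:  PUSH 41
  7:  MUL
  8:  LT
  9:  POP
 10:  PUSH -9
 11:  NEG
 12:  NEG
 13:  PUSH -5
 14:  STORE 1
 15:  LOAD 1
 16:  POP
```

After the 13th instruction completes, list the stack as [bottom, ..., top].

[-9, -5]

PUSH 38 → 38
NEG     → -38
NEG     → 38
NEG     → -38
DUP     → -38 -38
PUSH 41 → -38 -38 41
MUL     → -38 -1558
LT      → 0
POP     → (empty)
PUSH -9 → -9
NEG     → 9
NEG     → -9
PUSH -5 → -9 -5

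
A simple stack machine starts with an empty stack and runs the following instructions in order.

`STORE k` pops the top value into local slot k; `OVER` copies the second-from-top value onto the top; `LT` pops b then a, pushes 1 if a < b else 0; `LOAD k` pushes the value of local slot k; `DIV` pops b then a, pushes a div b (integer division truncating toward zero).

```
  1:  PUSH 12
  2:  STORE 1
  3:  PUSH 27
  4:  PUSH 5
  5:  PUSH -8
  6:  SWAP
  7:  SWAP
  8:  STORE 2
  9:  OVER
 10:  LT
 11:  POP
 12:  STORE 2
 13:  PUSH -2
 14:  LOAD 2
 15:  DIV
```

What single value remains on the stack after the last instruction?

0

PUSH 12  [12]
STORE 1  []
PUSH 27  [27]
PUSH 5   [27, 5]
PUSH -8  [27, 5, -8]
SWAP     [27, -8, 5]
SWAP     [27, 5, -8]
STORE 2  [27, 5]
OVER     [27, 5, 27]
LT       [27, 1]
POP      [27]
STORE 2  []
PUSH -2  [-2]
LOAD 2   [-2, 27]
DIV      [0]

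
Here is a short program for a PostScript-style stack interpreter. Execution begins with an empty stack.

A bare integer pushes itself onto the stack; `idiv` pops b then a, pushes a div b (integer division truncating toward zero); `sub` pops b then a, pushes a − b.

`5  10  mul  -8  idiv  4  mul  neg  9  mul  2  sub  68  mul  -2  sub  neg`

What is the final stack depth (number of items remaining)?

5    -> 5
10   -> 5 10
mul  -> 50
-8   -> 50 -8
idiv -> -6
4    -> -6 4
mul  -> -24
neg  -> 24
9    -> 24 9
mul  -> 216
2    -> 216 2
sub  -> 214
68   -> 214 68
mul  -> 14552
-2   -> 14552 -2
sub  -> 14554
neg  -> -14554

1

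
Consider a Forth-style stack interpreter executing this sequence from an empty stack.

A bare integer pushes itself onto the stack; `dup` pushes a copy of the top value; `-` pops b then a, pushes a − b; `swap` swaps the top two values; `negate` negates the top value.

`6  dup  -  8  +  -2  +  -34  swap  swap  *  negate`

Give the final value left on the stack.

6      : [6]
dup    : [6, 6]
-      : [0]
8      : [0, 8]
+      : [8]
-2     : [8, -2]
+      : [6]
-34    : [6, -34]
swap   : [-34, 6]
swap   : [6, -34]
*      : [-204]
negate : [204]

204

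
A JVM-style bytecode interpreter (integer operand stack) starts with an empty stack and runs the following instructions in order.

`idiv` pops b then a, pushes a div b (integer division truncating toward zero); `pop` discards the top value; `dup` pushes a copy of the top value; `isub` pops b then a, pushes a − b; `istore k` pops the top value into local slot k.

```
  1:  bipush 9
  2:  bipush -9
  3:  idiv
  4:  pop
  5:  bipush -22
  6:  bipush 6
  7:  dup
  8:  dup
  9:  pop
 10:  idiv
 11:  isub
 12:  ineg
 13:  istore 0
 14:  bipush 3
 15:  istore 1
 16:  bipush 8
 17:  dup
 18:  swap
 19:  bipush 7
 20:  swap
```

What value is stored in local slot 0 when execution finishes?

23

bipush 9   → 9
bipush -9  → 9 -9
idiv       → -1
pop        → (empty)
bipush -22 → -22
bipush 6   → -22 6
dup        → -22 6 6
dup        → -22 6 6 6
pop        → -22 6 6
idiv       → -22 1
isub       → -23
ineg       → 23
istore 0   → (empty)
bipush 3   → 3
istore 1   → (empty)
bipush 8   → 8
dup        → 8 8
swap       → 8 8
bipush 7   → 8 8 7
swap       → 8 7 8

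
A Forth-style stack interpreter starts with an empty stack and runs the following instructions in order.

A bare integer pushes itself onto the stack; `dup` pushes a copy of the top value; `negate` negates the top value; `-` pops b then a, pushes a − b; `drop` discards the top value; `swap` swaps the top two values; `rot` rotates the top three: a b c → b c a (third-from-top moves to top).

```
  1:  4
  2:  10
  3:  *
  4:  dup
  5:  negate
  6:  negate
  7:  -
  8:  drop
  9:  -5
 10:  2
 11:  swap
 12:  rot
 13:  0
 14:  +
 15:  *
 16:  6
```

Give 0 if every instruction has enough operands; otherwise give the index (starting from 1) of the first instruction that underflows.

4      : [4]
10     : [4, 10]
*      : [40]
dup    : [40, 40]
negate : [40, -40]
negate : [40, 40]
-      : [0]
drop   : []
-5     : [-5]
2      : [-5, 2]
swap   : [2, -5]
rot  — needs 3 operands, stack has 2 → underflow

12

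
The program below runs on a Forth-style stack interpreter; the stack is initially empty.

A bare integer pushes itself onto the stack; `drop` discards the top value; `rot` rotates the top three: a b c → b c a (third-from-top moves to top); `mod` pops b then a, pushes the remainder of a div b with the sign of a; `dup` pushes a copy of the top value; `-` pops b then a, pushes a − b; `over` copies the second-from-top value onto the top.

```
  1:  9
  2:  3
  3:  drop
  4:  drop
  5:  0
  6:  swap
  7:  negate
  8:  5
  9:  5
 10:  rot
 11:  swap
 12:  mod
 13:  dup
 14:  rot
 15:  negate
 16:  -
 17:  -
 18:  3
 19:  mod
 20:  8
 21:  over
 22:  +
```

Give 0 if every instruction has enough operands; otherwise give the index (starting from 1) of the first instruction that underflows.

9    : [9]
3    : [9, 3]
drop : [9]
drop : []
0    : [0]
swap  — needs 2 operands, stack has 1 → underflow

6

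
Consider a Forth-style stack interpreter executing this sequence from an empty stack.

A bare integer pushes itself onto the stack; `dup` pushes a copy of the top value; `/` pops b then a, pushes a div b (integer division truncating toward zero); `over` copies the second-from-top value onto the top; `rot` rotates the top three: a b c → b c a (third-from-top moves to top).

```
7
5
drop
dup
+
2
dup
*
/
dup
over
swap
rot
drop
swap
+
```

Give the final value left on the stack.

6

7    → [7]
5    → [7, 5]
drop → [7]
dup  → [7, 7]
+    → [14]
2    → [14, 2]
dup  → [14, 2, 2]
*    → [14, 4]
/    → [3]
dup  → [3, 3]
over → [3, 3, 3]
swap → [3, 3, 3]
rot  → [3, 3, 3]
drop → [3, 3]
swap → [3, 3]
+    → [6]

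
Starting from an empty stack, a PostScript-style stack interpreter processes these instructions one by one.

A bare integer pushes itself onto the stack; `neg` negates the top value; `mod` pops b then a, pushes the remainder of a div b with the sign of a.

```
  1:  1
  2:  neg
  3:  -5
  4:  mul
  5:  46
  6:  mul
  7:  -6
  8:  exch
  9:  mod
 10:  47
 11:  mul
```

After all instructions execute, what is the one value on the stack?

-282

1    -> 1
neg  -> -1
-5   -> -1 -5
mul  -> 5
46   -> 5 46
mul  -> 230
-6   -> 230 -6
exch -> -6 230
mod  -> -6
47   -> -6 47
mul  -> -282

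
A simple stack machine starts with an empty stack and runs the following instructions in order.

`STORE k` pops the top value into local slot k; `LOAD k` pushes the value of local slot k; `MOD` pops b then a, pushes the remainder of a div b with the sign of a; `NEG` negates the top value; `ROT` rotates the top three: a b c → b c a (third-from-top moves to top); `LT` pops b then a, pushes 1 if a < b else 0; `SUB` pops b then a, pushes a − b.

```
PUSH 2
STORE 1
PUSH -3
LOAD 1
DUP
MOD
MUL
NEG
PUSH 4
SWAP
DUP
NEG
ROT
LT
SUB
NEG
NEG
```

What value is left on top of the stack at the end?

PUSH 2   [2]
STORE 1  []
PUSH -3  [-3]
LOAD 1   [-3, 2]
DUP      [-3, 2, 2]
MOD      [-3, 0]
MUL      [0]
NEG      [0]
PUSH 4   [0, 4]
SWAP     [4, 0]
DUP      [4, 0, 0]
NEG      [4, 0, 0]
ROT      [0, 0, 4]
LT       [0, 1]
SUB      [-1]
NEG      [1]
NEG      [-1]

-1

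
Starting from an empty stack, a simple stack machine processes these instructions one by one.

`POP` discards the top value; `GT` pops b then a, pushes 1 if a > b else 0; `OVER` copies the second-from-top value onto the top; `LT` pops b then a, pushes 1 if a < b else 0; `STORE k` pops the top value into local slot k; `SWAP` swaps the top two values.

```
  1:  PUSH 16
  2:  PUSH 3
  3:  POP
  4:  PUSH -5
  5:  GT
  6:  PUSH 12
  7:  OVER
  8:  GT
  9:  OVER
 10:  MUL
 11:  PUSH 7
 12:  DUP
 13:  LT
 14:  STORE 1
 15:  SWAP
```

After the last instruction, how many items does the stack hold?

2

PUSH 16 → 16
PUSH 3  → 16 3
POP     → 16
PUSH -5 → 16 -5
GT      → 1
PUSH 12 → 1 12
OVER    → 1 12 1
GT      → 1 1
OVER    → 1 1 1
MUL     → 1 1
PUSH 7  → 1 1 7
DUP     → 1 1 7 7
LT      → 1 1 0
STORE 1 → 1 1
SWAP    → 1 1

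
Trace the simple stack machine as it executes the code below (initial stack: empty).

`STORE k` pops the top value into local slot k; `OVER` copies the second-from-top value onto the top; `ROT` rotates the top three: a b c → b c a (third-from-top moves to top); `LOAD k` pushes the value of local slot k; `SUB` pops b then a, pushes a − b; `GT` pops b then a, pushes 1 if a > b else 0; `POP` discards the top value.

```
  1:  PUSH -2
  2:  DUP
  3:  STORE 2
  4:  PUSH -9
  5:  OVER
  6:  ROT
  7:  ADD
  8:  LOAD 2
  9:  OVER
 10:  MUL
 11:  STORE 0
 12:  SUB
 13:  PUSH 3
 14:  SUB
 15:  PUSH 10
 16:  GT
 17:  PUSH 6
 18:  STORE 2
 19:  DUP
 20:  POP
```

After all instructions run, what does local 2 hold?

PUSH -2 → [-2]
DUP     → [-2, -2]
STORE 2 → [-2]
PUSH -9 → [-2, -9]
OVER    → [-2, -9, -2]
ROT     → [-9, -2, -2]
ADD     → [-9, -4]
LOAD 2  → [-9, -4, -2]
OVER    → [-9, -4, -2, -4]
MUL     → [-9, -4, 8]
STORE 0 → [-9, -4]
SUB     → [-5]
PUSH 3  → [-5, 3]
SUB     → [-8]
PUSH 10 → [-8, 10]
GT      → [0]
PUSH 6  → [0, 6]
STORE 2 → [0]
DUP     → [0, 0]
POP     → [0]

6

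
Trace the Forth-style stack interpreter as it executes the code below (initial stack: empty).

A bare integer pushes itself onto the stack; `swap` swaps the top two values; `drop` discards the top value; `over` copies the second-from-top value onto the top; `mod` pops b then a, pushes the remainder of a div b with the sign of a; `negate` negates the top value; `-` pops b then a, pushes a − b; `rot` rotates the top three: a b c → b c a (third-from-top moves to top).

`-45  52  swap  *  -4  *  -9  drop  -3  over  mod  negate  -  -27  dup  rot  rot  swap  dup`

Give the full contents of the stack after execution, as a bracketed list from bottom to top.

[-27, -27, 9357, 9357]

-45    → -45
52     → -45 52
swap   → 52 -45
*      → -2340
-4     → -2340 -4
*      → 9360
-9     → 9360 -9
drop   → 9360
-3     → 9360 -3
over   → 9360 -3 9360
mod    → 9360 -3
negate → 9360 3
-      → 9357
-27    → 9357 -27
dup    → 9357 -27 -27
rot    → -27 -27 9357
rot    → -27 9357 -27
swap   → -27 -27 9357
dup    → -27 -27 9357 9357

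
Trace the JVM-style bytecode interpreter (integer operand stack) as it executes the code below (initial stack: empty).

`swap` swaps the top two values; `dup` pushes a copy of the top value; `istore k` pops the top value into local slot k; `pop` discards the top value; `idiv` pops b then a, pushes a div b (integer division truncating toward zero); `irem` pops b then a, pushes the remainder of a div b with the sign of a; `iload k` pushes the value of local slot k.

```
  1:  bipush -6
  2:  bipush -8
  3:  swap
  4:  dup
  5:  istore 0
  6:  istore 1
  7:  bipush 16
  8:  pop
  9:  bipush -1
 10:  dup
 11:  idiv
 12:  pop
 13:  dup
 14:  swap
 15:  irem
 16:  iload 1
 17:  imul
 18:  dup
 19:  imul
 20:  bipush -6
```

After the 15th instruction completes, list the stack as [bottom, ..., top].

bipush -6  -6
bipush -8  -6 -8
swap       -8 -6
dup        -8 -6 -6
istore 0   -8 -6
istore 1   -8
bipush 16  -8 16
pop        -8
bipush -1  -8 -1
dup        -8 -1 -1
idiv       -8 1
pop        -8
dup        -8 -8
swap       -8 -8
irem       0

[0]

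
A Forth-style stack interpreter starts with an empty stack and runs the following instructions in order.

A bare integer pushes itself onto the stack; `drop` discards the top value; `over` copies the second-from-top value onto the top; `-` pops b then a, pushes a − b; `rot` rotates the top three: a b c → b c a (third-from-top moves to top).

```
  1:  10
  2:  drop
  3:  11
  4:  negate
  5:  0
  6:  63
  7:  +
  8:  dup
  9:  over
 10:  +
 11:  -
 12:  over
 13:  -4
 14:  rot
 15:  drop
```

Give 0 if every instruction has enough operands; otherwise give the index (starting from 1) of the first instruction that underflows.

10     -> [10]
drop   -> []
11     -> [11]
negate -> [-11]
0      -> [-11, 0]
63     -> [-11, 0, 63]
+      -> [-11, 63]
dup    -> [-11, 63, 63]
over   -> [-11, 63, 63, 63]
+      -> [-11, 63, 126]
-      -> [-11, -63]
over   -> [-11, -63, -11]
-4     -> [-11, -63, -11, -4]
rot    -> [-11, -11, -4, -63]
drop   -> [-11, -11, -4]

0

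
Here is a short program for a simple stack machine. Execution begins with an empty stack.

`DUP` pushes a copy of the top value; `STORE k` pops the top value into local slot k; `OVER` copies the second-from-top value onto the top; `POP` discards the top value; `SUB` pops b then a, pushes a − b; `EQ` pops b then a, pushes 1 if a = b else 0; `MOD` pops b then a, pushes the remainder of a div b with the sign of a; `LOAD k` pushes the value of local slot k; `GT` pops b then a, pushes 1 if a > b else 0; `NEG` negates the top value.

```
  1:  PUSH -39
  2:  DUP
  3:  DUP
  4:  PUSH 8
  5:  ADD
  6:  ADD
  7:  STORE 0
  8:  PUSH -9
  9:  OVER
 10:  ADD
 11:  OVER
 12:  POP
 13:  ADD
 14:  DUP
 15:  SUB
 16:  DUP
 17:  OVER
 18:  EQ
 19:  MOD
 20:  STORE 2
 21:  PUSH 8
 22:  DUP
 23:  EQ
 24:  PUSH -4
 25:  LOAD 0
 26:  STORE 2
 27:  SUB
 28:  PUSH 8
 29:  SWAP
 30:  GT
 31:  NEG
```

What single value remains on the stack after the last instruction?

PUSH -39 → [-39]
DUP      → [-39, -39]
DUP      → [-39, -39, -39]
PUSH 8   → [-39, -39, -39, 8]
ADD      → [-39, -39, -31]
ADD      → [-39, -70]
STORE 0  → [-39]
PUSH -9  → [-39, -9]
OVER     → [-39, -9, -39]
ADD      → [-39, -48]
OVER     → [-39, -48, -39]
POP      → [-39, -48]
ADD      → [-87]
DUP      → [-87, -87]
SUB      → [0]
DUP      → [0, 0]
OVER     → [0, 0, 0]
EQ       → [0, 1]
MOD      → [0]
STORE 2  → []
PUSH 8   → [8]
DUP      → [8, 8]
EQ       → [1]
PUSH -4  → [1, -4]
LOAD 0   → [1, -4, -70]
STORE 2  → [1, -4]
SUB      → [5]
PUSH 8   → [5, 8]
SWAP     → [8, 5]
GT       → [1]
NEG      → [-1]

-1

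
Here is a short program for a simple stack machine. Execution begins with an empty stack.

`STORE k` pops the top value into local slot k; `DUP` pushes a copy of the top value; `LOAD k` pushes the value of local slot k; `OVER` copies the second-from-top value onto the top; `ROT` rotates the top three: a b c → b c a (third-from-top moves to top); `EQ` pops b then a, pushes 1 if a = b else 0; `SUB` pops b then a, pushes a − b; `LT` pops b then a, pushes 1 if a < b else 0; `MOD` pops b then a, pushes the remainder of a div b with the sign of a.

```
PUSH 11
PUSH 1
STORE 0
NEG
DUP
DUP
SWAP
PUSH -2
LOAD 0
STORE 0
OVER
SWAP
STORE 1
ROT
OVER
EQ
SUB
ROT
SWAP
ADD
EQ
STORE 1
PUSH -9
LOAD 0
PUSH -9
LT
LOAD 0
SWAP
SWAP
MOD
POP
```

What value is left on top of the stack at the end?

PUSH 11 → 11
PUSH 1  → 11 1
STORE 0 → 11
NEG     → -11
DUP     → -11 -11
DUP     → -11 -11 -11
SWAP    → -11 -11 -11
PUSH -2 → -11 -11 -11 -2
LOAD 0  → -11 -11 -11 -2 1
STORE 0 → -11 -11 -11 -2
OVER    → -11 -11 -11 -2 -11
SWAP    → -11 -11 -11 -11 -2
STORE 1 → -11 -11 -11 -11
ROT     → -11 -11 -11 -11
OVER    → -11 -11 -11 -11 -11
EQ      → -11 -11 -11 1
SUB     → -11 -11 -12
ROT     → -11 -12 -11
SWAP    → -11 -11 -12
ADD     → -11 -23
EQ      → 0
STORE 1 → (empty)
PUSH -9 → -9
LOAD 0  → -9 1
PUSH -9 → -9 1 -9
LT      → -9 0
LOAD 0  → -9 0 1
SWAP    → -9 1 0
SWAP    → -9 0 1
MOD     → -9 0
POP     → -9

-9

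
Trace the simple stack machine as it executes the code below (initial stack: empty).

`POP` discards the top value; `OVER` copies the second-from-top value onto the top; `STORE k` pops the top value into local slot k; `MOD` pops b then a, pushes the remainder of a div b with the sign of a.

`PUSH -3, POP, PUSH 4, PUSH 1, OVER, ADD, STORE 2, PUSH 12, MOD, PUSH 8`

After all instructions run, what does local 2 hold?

PUSH -3 : -3
POP     : (empty)
PUSH 4  : 4
PUSH 1  : 4 1
OVER    : 4 1 4
ADD     : 4 5
STORE 2 : 4
PUSH 12 : 4 12
MOD     : 4
PUSH 8  : 4 8

5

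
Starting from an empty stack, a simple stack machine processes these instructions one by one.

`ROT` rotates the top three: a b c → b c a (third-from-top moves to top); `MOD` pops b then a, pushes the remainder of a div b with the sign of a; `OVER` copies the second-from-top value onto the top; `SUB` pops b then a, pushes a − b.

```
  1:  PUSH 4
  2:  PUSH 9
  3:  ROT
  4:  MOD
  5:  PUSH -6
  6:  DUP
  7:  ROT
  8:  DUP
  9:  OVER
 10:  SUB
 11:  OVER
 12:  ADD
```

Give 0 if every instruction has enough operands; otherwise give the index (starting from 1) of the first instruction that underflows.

PUSH 4 → [4]
PUSH 9 → [4, 9]
ROT  — needs 3 operands, stack has 2 → underflow

3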